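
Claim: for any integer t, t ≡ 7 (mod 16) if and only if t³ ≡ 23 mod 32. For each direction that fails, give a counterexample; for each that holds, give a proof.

(←) The residues r modulo 32 with r³ ≡ 23 (mod 32) are exactly {7}, and each is ≡ 7 (mod 16).

(→) This fails: take t = 23. Then 23 ≡ 7 (mod 16), but 23³ = 12167 ≡ 7 (mod 32), not 23.

(⇒) fails; (⇐) holds.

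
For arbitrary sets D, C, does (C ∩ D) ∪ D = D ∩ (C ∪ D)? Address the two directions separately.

Reverse inclusion. Let x ∈ D ∩ (C ∪ D). Then either x ∈ D and x ∉ C; or x ∈ D ∩ C. In each case x ∈ (C ∩ D) ∪ D, so D ∩ (C ∪ D) ⊆ (C ∩ D) ∪ D.

Forward inclusion. Let x ∈ (C ∩ D) ∪ D. Then either x ∈ D and x ∉ C; or x ∈ D ∩ C. In each case x ∈ D ∩ (C ∪ D), so (C ∩ D) ∪ D ⊆ D ∩ (C ∪ D).

Both inclusions hold; the sets are equal.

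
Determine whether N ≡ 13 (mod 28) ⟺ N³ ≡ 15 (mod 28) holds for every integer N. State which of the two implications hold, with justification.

[⇒] This fails: take N = 13. Then 13 ≡ 13 (mod 28), but 13³ = 2197 ≡ 13 (mod 28), not 15.

[⇐] This fails: take N = 11. Then 11³ = 1331 ≡ 15 (mod 28), yet 11 ≡ 11 (mod 28), not 13.

(⇒) fails and (⇐) fails.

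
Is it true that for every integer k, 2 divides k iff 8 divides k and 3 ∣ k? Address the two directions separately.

[⇒] This fails: take k = 2. Certainly 2 ∣ 2, but 8 ∤ 2.

[⇐] Suppose 8 ∣ k and 3 ∣ k. Any common multiple of 8 and 3 is a multiple of their lcm; here gcd(8, 3) = 1, so lcm(8, 3) = 8·3 = 24, so 24 ∣ k. Since 2 ∣ 24, it follows that 2 ∣ k.

Only the converse holds.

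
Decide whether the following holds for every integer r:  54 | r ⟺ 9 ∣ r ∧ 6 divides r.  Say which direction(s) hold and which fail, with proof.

(→) If 54 ∣ r, write r = 54q. Since 54 = 6·9, r = 9·(6q), so 9 ∣ r; and since 54 = 9·6, r = 6·(9q), so 6 ∣ r.

(←) This fails: take r = 18. Both 9 ∣ 18 and 6 ∣ 18, yet 18 is not a multiple of 54 (since 18 = 0·54 + 18), so 54 ∤ 18.

(⇒) holds; (⇐) fails.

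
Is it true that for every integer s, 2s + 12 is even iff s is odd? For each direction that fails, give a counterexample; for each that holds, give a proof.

(⇐) Suppose s is odd. Since 2 is even, 2s is even for every s, so 2s + 12 has the same parity as 12, which is even. Hence 2s + 12 is even.

(⇒) This fails: take s = 4. Then 2s + 12 = 20, which is even, yet s = 4 is even, not odd.

The forward direction fails; the converse holds.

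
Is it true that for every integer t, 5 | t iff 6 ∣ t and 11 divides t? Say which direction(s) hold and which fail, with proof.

Neither direction holds.

(⟹) This fails: take t = 5. Certainly 5 ∣ 5, but 6 ∤ 5.

(⟸) This fails: take t = 66. Both 6 ∣ 66 and 11 ∣ 66, yet 66 is not a multiple of 5 (since 66 = 13·5 + 1), so 5 ∤ 66.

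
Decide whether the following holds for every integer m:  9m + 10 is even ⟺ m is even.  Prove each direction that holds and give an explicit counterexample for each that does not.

Both implications hold.

(⇒) Suppose 9m + 10 is even. Since 9 is odd, 9m and m have the same parity, so 9m + 10 ≡ m + 10 (mod 2). As 10 is even, 9m + 10 is even exactly when m is even. Thus m is even.

(⇐) Conversely, suppose m is even; write m = 2j. Then 9m + 10 = 9·(2j) + 10 = 2·9j + 10, which is even.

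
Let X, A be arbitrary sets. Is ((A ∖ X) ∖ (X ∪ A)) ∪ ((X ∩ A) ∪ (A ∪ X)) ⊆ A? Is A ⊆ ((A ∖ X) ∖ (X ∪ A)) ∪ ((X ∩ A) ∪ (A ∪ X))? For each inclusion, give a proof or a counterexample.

(⟹) This inclusion fails. Take X = {1}, A = ∅; then 1 ∈ ((A ∖ X) ∖ (X ∪ A)) ∪ ((X ∩ A) ∪ (A ∪ X)) but 1 ∉ A.

(⟸) Let x ∈ A. Then either x ∈ A and x ∉ X; or x ∈ X ∩ A. In each case x ∈ ((A ∖ X) ∖ (X ∪ A)) ∪ ((X ∩ A) ∪ (A ∪ X)), so A ⊆ ((A ∖ X) ∖ (X ∪ A)) ∪ ((X ∩ A) ∪ (A ∪ X)).

(⊆) fails; (⊇) holds.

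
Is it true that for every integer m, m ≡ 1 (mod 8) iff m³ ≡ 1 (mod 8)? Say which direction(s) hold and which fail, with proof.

Both directions hold.

(⟸) For the converse, argue contrapositively. If m ≢ 1 (mod 8), then m is congruent to one of 0, 2, 3, 4, 5, 6, 7 modulo 8, and these give m³ ≡ 0, 0, 3, 0, 5, 0, 7 respectively — never 1.

(⟹) Suppose m ≡ 1 (mod 8). Write m = 8j + 1. Then (8j + 1)³ = 512j³ + 192j² + 24j + 1 = 8(64j³ + 24j² + 3j) + 1, so m³ ≡ 1 (mod 8).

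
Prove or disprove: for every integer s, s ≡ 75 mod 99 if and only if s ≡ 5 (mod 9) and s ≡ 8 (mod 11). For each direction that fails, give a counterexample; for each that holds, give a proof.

(⇒) fails and (⇐) fails.

(⇒) This fails: s = 75 gives 75 ≡ 75 (mod 99) but 75 ≡ 3 (mod 9), so the conjunction on the right does not hold.

(⇐) This fails: s = 41 satisfies both congruences on the right (41 ≡ 5 mod 9 and 41 ≡ 8 mod 11) yet 41 ≡ 41 (mod 99), not 75.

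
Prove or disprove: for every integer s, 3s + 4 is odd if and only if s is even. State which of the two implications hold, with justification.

(⇒) fails and (⇐) fails.

(→) This fails: s = 3 gives 3s + 4 = 13, which is odd, but 3 is odd, not even.

(←) This also fails: s = 0 is even, but 3s + 4 = 4 is even, not odd.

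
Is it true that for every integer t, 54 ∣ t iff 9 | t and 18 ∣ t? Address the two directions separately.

Not equivalent: only (⇒) holds.

(→) If 54 ∣ t, write t = 54q. Since 54 = 6·9, t = 9·(6q), so 9 ∣ t; and since 54 = 3·18, t = 18·(3q), so 18 ∣ t.

(←) This fails: take t = 18. Both 9 ∣ 18 and 18 ∣ 18, yet 18 is not a multiple of 54 (since 18 = 0·54 + 18), so 54 ∤ 18.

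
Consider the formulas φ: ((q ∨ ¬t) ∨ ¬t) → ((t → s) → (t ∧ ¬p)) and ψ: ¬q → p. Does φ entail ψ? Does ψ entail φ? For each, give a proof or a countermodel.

Neither implication holds.

(⟹) This fails. Under s = F, q = F, t = T, p = F, the left side is true but the right side is false.

(⟸) This fails. Under s = F, q = T, t = F, p = F, the left side is false but the right side is true.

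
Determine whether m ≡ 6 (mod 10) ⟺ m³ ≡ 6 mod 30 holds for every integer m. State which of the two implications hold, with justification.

The forward direction fails; the converse holds.

(⟸) The residues r modulo 30 with r³ ≡ 6 (mod 30) are exactly {6}, and each is ≡ 6 (mod 10).

(⟹) This fails: take m = 16. Then 16 ≡ 6 (mod 10), but 16³ = 4096 ≡ 16 (mod 30), not 6.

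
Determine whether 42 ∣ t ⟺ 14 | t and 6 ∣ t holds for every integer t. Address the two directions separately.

[⇒] If 42 ∣ t, write t = 42q. Since 42 = 3·14, t = 14·(3q), so 14 ∣ t; and since 42 = 7·6, t = 6·(7q), so 6 ∣ t.

[⇐] Suppose 14 ∣ t and 6 ∣ t. Any common multiple of 14 and 6 is a multiple of their lcm; here lcm(14, 6) = 14·6/gcd(14, 6) = 84/2 = 42, so 42 ∣ t.

Both directions hold.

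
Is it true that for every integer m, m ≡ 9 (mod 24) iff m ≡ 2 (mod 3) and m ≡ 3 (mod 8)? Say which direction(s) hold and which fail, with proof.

[⇒] This fails: m = 9 gives 9 ≡ 9 (mod 24) but 9 ≡ 0 (mod 3), so the conjunction on the right does not hold.

[⇐] This fails: m = 11 satisfies both congruences on the right (11 ≡ 2 mod 3 and 11 ≡ 3 mod 8) yet 11 ≡ 11 (mod 24), not 9.

Neither implication holds.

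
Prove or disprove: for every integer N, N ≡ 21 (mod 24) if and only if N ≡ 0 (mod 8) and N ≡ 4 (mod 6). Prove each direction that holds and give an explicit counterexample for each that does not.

(⟹) This fails: N = 21 gives 21 ≡ 21 (mod 24) but 21 ≡ 5 (mod 8), so the conjunction on the right does not hold.

(⟸) This fails: N = 16 satisfies both congruences on the right (16 ≡ 0 mod 8 and 16 ≡ 4 mod 6) yet 16 ≡ 16 (mod 24), not 21.

Neither implication holds.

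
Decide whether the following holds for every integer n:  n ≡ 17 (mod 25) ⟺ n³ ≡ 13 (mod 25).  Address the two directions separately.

[⇒] Suppose n ≡ 17 (mod 25). Write n = 25j + 17. Then (25j + 17)³ = 15625j³ + 31875j² + 21675j + 4913 = 25(625j³ + 1275j² + 867j + 196) + 13, so n³ ≡ 13 (mod 25).

[⇐] Conversely, suppose n³ ≡ 13 (mod 25). The only residue r in {0, …, 24} with r³ ≡ 13 (mod 25) is r = 17, so n ≡ 17 (mod 25).

Both implications hold.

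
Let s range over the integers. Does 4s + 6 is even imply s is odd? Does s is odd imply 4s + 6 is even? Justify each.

[⇒] This fails: take s = 6. Then 4s + 6 = 30, which is even, yet s = 6 is even, not odd.

[⇐] Suppose s is odd. Since 4 is even, 4s is even for every s, so 4s + 6 has the same parity as 6, which is even. Hence 4s + 6 is even.

The forward direction fails; the converse holds.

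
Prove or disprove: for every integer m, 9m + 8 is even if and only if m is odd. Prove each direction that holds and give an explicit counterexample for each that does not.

(→) This fails: m = 6 gives 9m + 8 = 62, which is even, but 6 is even, not odd.

(←) This also fails: m = 3 is odd, but 9m + 8 = 35 is odd, not even.

Neither implication holds.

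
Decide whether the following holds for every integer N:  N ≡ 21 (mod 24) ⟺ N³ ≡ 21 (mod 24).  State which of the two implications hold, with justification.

(⟸) Suppose N³ ≡ 21 (mod 24). The only residue r in {0, …, 23} with r³ ≡ 21 (mod 24) is r = 21, so N ≡ 21 (mod 24).

(⟹) Suppose N ≡ 21 (mod 24). Write N = 24j + 21. Then (24j + 21)³ = 13824j³ + 36288j² + 31752j + 9261 = 24(576j³ + 1512j² + 1323j + 385) + 21, so N³ ≡ 21 (mod 24).

Both directions hold; the statement is true.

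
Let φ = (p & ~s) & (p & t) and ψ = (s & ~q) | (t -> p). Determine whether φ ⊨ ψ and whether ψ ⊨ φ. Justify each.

Forward direction. Assume the antecedent. If p is true, (s & ~q) | (t -> p) reduces to true regardless of the other variables. If p is false, the antecedent cannot hold. Either way (s & ~q) | (t -> p) holds.

Converse. This fails. Under p = F, t = F, s = F, q = F, the left side is false but the right side is true.

Only the forward direction holds.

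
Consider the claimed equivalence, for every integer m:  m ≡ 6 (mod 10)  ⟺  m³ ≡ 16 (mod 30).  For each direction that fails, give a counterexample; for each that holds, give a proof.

[⇒] This fails: take m = 6. Then 6 ≡ 6 (mod 10), but 6³ = 216 ≡ 6 (mod 30), not 16.

[⇐] Conversely, the residues r modulo 30 with r³ ≡ 16 (mod 30) are exactly {16}, and each is ≡ 6 (mod 10).

(⇒) fails; (⇐) holds.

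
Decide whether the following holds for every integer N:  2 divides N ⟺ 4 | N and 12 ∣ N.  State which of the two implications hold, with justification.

Only the reverse direction holds.

(⇒) This fails: take N = 2. Certainly 2 ∣ 2, but 4 ∤ 2.

(⇐) Suppose 4 ∣ N and 12 ∣ N. Any common multiple of 4 and 12 is a multiple of their lcm; here lcm(4, 12) = 4·12/gcd(4, 12) = 48/4 = 12, so 12 ∣ N. Since 2 ∣ 12, it follows that 2 ∣ N.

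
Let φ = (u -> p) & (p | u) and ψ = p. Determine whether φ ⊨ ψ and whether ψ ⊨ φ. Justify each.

Equivalent; both directions hold.

(⟹) Assume the antecedent. If p is true, p reduces to true regardless of the other variables. If p is false, the antecedent cannot hold. Either way p holds.

(⟸) Assume the antecedent. If p is true, (u -> p) & (p | u) reduces to true regardless of the other variables. If p is false, the antecedent cannot hold. Either way (u -> p) & (p | u) holds.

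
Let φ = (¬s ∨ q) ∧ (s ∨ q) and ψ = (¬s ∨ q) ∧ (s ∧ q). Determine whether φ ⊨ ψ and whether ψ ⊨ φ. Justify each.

Only the converse holds.

[⇒] This fails. Under s = F, q = T, the left side is true but the right side is false.

[⇐] Assume the antecedent. If s is true, the antecedent forces (s = T, q = T), and (¬s ∨ q) ∧ (s ∨ q) holds there. If s is false, the antecedent cannot hold. Either way (¬s ∨ q) ∧ (s ∨ q) holds.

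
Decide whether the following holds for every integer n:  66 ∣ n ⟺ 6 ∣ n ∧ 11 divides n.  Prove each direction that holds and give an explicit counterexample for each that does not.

[⇐] Suppose 6 ∣ n and 11 ∣ n. Any common multiple of 6 and 11 is a multiple of their lcm; here gcd(6, 11) = 1, so lcm(6, 11) = 6·11 = 66, so 66 ∣ n.

[⇒] If 66 ∣ n, write n = 66q. Since 66 = 11·6, n = 6·(11q), so 6 ∣ n; and since 66 = 6·11, n = 11·(6q), so 11 ∣ n.

Equivalent; both directions hold.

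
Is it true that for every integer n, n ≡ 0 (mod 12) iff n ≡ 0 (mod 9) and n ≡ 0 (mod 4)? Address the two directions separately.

[⇒] This fails: n = 24 gives 24 ≡ 0 (mod 12) but 24 ≡ 6 (mod 9), so the conjunction on the right does not hold.

[⇐] Conversely, if n ≡ 0 (mod 9) and n ≡ 0 (mod 4), then by the Chinese remainder theorem n ≡ 0 (mod 36). Since 0 ≡ 0 (mod 12) and 12 ∣ 36, we get n ≡ 0 (mod 12).

Only the reverse direction holds.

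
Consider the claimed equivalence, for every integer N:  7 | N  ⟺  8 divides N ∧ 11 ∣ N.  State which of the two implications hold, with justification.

(⇒) This fails: take N = 7. Certainly 7 ∣ 7, but 8 ∤ 7.

(⇐) This fails: take N = 88. Both 8 ∣ 88 and 11 ∣ 88, yet 88 is not a multiple of 7 (since 88 = 12·7 + 4), so 7 ∤ 88.

Both directions fail.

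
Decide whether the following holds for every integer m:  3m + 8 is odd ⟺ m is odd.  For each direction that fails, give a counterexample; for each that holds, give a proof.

Both directions hold; the statement is true.

(⟹) Suppose 3m + 8 is odd. Since 3 is odd, 3m and m have the same parity, so 3m + 8 ≡ m + 8 (mod 2). As 8 is even, 3m + 8 is odd exactly when m is odd. Thus m is odd.

(⟸) Conversely, suppose m is odd; write m = 2j + 1. Then 3m + 8 = 3·(2j + 1) + 8 = 2·3j + 11, which is odd.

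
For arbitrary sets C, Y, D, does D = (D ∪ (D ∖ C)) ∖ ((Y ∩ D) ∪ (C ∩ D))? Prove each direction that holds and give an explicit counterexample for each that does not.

(⊆) This inclusion fails. Take C = {1}, Y = ∅, D = {1}; then 1 ∈ D but 1 ∉ (D ∪ (D ∖ C)) ∖ ((Y ∩ D) ∪ (C ∩ D)).

(⊇) Let x ∈ (D ∪ (D ∖ C)) ∖ ((Y ∩ D) ∪ (C ∩ D)). Then x ∈ D and x ∉ C, Y, from which x ∈ D.

The sets are not equal: only the reverse inclusion holds.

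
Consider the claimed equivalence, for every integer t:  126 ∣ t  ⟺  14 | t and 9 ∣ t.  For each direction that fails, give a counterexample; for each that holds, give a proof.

Both implications hold.

[⇒] If 126 ∣ t, write t = 126q. Since 126 = 9·14, t = 14·(9q), so 14 ∣ t; and since 126 = 14·9, t = 9·(14q), so 9 ∣ t.

[⇐] Suppose 14 ∣ t and 9 ∣ t. Any common multiple of 14 and 9 is a multiple of their lcm; here gcd(14, 9) = 1, so lcm(14, 9) = 14·9 = 126, so 126 ∣ t.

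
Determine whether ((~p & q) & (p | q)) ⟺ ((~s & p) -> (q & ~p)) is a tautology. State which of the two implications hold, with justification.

(⟹) Assume the antecedent. If p is true, the antecedent cannot hold. If p is false, (~s & p) -> (q & ~p) reduces to true regardless of the other variables. Either way (~s & p) -> (q & ~p) holds.

(⟸) This fails. Under p = F, s = F, q = F, the left side is false but the right side is true.

Only the forward implication holds.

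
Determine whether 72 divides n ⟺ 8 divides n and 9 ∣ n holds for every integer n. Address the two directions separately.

Both directions hold.

Forward direction. If 72 ∣ n, write n = 72q. Since 72 = 9·8, n = 8·(9q), so 8 ∣ n; and since 72 = 8·9, n = 9·(8q), so 9 ∣ n.

Converse. Suppose 8 ∣ n and 9 ∣ n. Any common multiple of 8 and 9 is a multiple of their lcm; here gcd(8, 9) = 1, so lcm(8, 9) = 8·9 = 72, so 72 ∣ n.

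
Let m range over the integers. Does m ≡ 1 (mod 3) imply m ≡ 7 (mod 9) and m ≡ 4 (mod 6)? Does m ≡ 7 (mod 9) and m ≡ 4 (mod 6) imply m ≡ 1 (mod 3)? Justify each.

(⇐) If m ≡ 7 (mod 9) and m ≡ 4 (mod 6), then by the Chinese remainder theorem m ≡ 16 (mod 18). Since 16 ≡ 1 (mod 3) and 3 ∣ 18, we get m ≡ 1 (mod 3).

(⇒) This fails: m = 1 gives 1 ≡ 1 (mod 3) but 1 ≡ 1 (mod 9), so the conjunction on the right does not hold.

Not equivalent: only (⇐) holds.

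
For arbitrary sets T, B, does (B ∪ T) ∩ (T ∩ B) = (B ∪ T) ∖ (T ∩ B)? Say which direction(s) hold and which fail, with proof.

Neither inclusion holds.

(⊆) This inclusion fails. Take T = {1}, B = {1}; then 1 ∈ (B ∪ T) ∩ (T ∩ B) but 1 ∉ (B ∪ T) ∖ (T ∩ B).

(⊇) This inclusion fails. Take T = {1}, B = ∅; then 1 ∈ (B ∪ T) ∖ (T ∩ B) but 1 ∉ (B ∪ T) ∩ (T ∩ B).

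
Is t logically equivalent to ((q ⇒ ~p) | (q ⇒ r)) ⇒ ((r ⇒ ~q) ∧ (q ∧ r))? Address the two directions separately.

(⟹) This fails. Under q = F, r = F, p = F, t = T, the left side is true but the right side is false.

(⟸) This fails. Under q = T, r = F, p = T, t = F, the left side is false but the right side is true.

(⇒) fails and (⇐) fails.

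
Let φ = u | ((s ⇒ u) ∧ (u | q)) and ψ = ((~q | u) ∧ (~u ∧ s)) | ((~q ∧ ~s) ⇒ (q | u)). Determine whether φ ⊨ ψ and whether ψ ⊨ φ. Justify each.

Only the forward direction holds.

Forward direction. Assume the antecedent. If u is true, the consequent reduces to true regardless of the other variables. If u is false, the antecedent forces (s = F, u = F, q = T), and the consequent holds there. Either way the consequent holds.

Converse. This fails. Under s = T, u = F, q = F, the left side is false but the right side is true.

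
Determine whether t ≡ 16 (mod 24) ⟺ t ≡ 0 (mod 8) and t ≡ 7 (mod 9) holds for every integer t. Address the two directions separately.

Only the converse holds.

(⇒) This fails: t = 40 gives 40 ≡ 16 (mod 24) but 40 ≡ 4 (mod 9), so the conjunction on the right does not hold.

(⇐) Conversely, if t ≡ 0 (mod 8) and t ≡ 7 (mod 9), then by the Chinese remainder theorem t ≡ 16 (mod 72). Since 16 ≡ 16 (mod 24) and 24 ∣ 72, we get t ≡ 16 (mod 24).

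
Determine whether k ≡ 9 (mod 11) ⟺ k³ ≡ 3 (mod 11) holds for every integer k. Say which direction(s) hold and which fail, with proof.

Equivalent; both directions hold.

(⟹) Suppose k ≡ 9 (mod 11). Write k = 11j + 9. Then (11j + 9)³ = 1331j³ + 3267j² + 2673j + 729 = 11(121j³ + 297j² + 243j + 66) + 3, so k³ ≡ 3 (mod 11).

(⟸) Conversely, suppose k³ ≡ 3 (mod 11). The only residue r in {0, …, 10} with r³ ≡ 3 (mod 11) is r = 9, so k ≡ 9 (mod 11).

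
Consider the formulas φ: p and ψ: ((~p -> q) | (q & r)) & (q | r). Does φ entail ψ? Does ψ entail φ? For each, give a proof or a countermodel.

Forward direction. This fails. Under r = F, q = F, p = T, the left side is true but the right side is false.

Converse. This fails. Under r = F, q = T, p = F, the left side is false but the right side is true.

Both directions fail.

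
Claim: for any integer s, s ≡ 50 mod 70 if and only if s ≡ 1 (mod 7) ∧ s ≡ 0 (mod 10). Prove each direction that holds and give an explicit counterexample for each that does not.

Both directions hold.

Forward direction. Suppose s ≡ 50 (mod 70); write s = 70j + 50. Since 7 ∣ 70, reducing mod 7 gives s ≡ 50 ≡ 1 (mod 7); since 10 ∣ 70, reducing mod 10 gives s ≡ 50 ≡ 0 (mod 10).

Converse. If s ≡ 1 (mod 7) and s ≡ 0 (mod 10), then by the Chinese remainder theorem s ≡ 50 (mod 70). This is exactly s ≡ 50 (mod 70).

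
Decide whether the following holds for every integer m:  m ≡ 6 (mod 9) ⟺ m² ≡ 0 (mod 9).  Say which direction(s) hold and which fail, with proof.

[⇐] This fails: take m = 0. Then 0² = 0 ≡ 0 (mod 9), yet 0 ≡ 0 (mod 9), not 6.

[⇒] Suppose m ≡ 6 (mod 9). Write m = 9j + 6. Then (9j + 6)² = 81j² + 108j + 36 = 9(9j² + 12j + 4) + 0, so m² ≡ 0 (mod 9).

Only the forward implication holds.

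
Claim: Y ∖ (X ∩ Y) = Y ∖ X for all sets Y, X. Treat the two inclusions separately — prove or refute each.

The two sets are equal.

(⟹) Let x ∈ Y ∖ (X ∩ Y). Then x ∈ Y and x ∉ X, from which x ∈ Y ∖ X.

(⟸) Let x ∈ Y ∖ X. Then x ∈ Y and x ∉ X, from which x ∈ Y ∖ (X ∩ Y).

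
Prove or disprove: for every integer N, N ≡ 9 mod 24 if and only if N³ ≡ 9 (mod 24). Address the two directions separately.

Both directions hold; the statement is true.

(⇒) Suppose N ≡ 9 mod 24. Write N = 24j + 9. Then (24j + 9)³ = 13824j³ + 15552j² + 5832j + 729 = 24(576j³ + 648j² + 243j + 30) + 9, so N³ ≡ 9 (mod 24).

(⇐) Conversely, suppose N³ ≡ 9 (mod 24). The only residue r in {0, …, 23} with r³ ≡ 9 (mod 24) is r = 9, so N ≡ 9 (mod 24).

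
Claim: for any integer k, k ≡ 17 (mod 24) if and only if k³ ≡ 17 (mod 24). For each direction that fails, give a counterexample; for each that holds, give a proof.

Both directions hold.

(⇐) Suppose k³ ≡ 17 (mod 24). The only residue r in {0, …, 23} with r³ ≡ 17 (mod 24) is r = 17, so k ≡ 17 (mod 24).

(⇒) Suppose k ≡ 17 (mod 24). Write k = 24j + 17. Then (24j + 17)³ = 13824j³ + 29376j² + 20808j + 4913 = 24(576j³ + 1224j² + 867j + 204) + 17, so k³ ≡ 17 (mod 24).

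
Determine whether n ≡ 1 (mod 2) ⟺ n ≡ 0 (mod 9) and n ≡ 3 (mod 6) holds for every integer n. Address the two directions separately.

(⇒) This fails: n = 1 gives 1 ≡ 1 (mod 2) but 1 ≡ 1 (mod 9), so the conjunction on the right does not hold.

(⇐) Conversely, if n ≡ 0 (mod 9) and n ≡ 3 (mod 6), then by the Chinese remainder theorem n ≡ 9 (mod 18). Since 9 ≡ 1 (mod 2) and 2 ∣ 18, we get n ≡ 1 (mod 2).

Only the reverse direction holds.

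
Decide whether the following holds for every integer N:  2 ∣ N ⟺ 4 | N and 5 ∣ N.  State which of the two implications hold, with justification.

Only the reverse direction holds.

(→) This fails: take N = 2. Certainly 2 ∣ 2, but 4 ∤ 2.

(←) Suppose 4 ∣ N and 5 ∣ N. Any common multiple of 4 and 5 is a multiple of their lcm; here gcd(4, 5) = 1, so lcm(4, 5) = 4·5 = 20, so 20 ∣ N. Since 2 ∣ 20, it follows that 2 ∣ N.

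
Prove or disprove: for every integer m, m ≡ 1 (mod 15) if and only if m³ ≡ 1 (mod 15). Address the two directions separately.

Equivalent; both directions hold.

Forward direction. Suppose m ≡ 1 (mod 15). Write m = 15j + 1. Then (15j + 1)³ = 3375j³ + 675j² + 45j + 1 = 15(225j³ + 45j² + 3j) + 1, so m³ ≡ 1 (mod 15).

Converse. Suppose m³ ≡ 1 (mod 15). The only residue r in {0, …, 14} with r³ ≡ 1 (mod 15) is r = 1, so m ≡ 1 (mod 15).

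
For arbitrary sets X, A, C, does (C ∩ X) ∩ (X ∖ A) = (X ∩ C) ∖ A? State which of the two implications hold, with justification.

(⊇) Let x ∈ (X ∩ C) ∖ A. Then x ∈ X ∩ C and x ∉ A, from which x ∈ (C ∩ X) ∩ (X ∖ A).

(⊆) Let x ∈ (C ∩ X) ∩ (X ∖ A). Then x ∈ X ∩ C and x ∉ A, from which x ∈ (X ∩ C) ∖ A.

Both inclusions hold.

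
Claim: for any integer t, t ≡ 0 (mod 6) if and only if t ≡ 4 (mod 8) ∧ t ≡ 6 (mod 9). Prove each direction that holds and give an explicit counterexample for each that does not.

Only the reverse direction holds.

(←) If t ≡ 4 (mod 8) and t ≡ 6 (mod 9), then by the Chinese remainder theorem t ≡ 60 (mod 72). Since 60 ≡ 0 (mod 6) and 6 ∣ 72, we get t ≡ 0 (mod 6).

(→) This fails: t = 0 gives 0 ≡ 0 (mod 6) but 0 ≡ 0 (mod 8), so the conjunction on the right does not hold.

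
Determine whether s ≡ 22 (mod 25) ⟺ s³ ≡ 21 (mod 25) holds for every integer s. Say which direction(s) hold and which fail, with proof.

(⇒) fails and (⇐) fails.

(→) This fails: take s = 22. Then 22 ≡ 22 (mod 25), but 22³ = 10648 ≡ 23 (mod 25), not 21.

(←) This fails: take s = 16. Then 16³ = 4096 ≡ 21 (mod 25), yet 16 ≡ 16 (mod 25), not 22.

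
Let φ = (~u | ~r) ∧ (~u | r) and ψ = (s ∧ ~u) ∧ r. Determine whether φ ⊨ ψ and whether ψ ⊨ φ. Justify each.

Only the converse holds.

[⇒] This fails. Under u = F, s = F, r = F, the left side is true but the right side is false.

[⇐] Assume the antecedent. If u is true, the antecedent cannot hold. If u is false, (~u | ~r) ∧ (~u | r) reduces to true regardless of the other variables. Either way (~u | ~r) ∧ (~u | r) holds.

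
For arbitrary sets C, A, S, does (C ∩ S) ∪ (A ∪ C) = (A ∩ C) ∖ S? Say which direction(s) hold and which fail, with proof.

Only the reverse inclusion holds.

Forward inclusion. This inclusion fails. Take C = {1}, A = ∅, S = ∅; then 1 ∈ (C ∩ S) ∪ (A ∪ C) but 1 ∉ (A ∩ C) ∖ S.

Reverse inclusion. Let x ∈ (A ∩ C) ∖ S. Then x ∈ C ∩ A and x ∉ S, from which x ∈ (C ∩ S) ∪ (A ∪ C).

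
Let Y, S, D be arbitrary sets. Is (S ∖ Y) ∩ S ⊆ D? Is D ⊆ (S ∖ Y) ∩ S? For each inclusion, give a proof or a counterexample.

Neither inclusion holds.

(⊆) This inclusion fails. Take Y = ∅, S = {1}, D = ∅; then 1 ∈ (S ∖ Y) ∩ S but 1 ∉ D.

(⊇) This inclusion fails. Take Y = ∅, S = ∅, D = {1}; then 1 ∈ D but 1 ∉ (S ∖ Y) ∩ S.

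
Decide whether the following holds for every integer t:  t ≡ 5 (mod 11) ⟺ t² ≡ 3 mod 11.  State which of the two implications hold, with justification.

(⟹) Suppose t ≡ 5 (mod 11). Write t = 11j + 5. Then (11j + 5)² = 121j² + 110j + 25 = 11(11j² + 10j + 2) + 3, so t² ≡ 3 (mod 11).

(⟸) This fails: take t = 6. Then 6² = 36 ≡ 3 (mod 11), yet 6 ≡ 6 (mod 11), not 5.

Only the forward direction holds.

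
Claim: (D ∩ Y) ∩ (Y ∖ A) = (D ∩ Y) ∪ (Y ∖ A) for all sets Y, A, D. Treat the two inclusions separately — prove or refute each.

(⊆) holds; (⊇) fails.

(⊆) Let x ∈ (D ∩ Y) ∩ (Y ∖ A). Then x ∈ Y ∩ D and x ∉ A, from which x ∈ (D ∩ Y) ∪ (Y ∖ A).

(⊇) This inclusion fails. Take Y = {1}, A = ∅, D = ∅; then 1 ∈ (D ∩ Y) ∪ (Y ∖ A) but 1 ∉ (D ∩ Y) ∩ (Y ∖ A).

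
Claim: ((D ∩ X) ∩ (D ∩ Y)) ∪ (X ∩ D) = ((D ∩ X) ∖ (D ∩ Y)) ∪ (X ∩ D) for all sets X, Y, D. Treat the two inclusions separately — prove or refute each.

(⊇) Let x ∈ ((D ∩ X) ∖ (D ∩ Y)) ∪ (X ∩ D). Then either x ∈ X ∩ D and x ∉ Y; or x ∈ X ∩ Y ∩ D. In each case x ∈ ((D ∩ X) ∩ (D ∩ Y)) ∪ (X ∩ D), so ((D ∩ X) ∖ (D ∩ Y)) ∪ (X ∩ D) ⊆ ((D ∩ X) ∩ (D ∩ Y)) ∪ (X ∩ D).

(⊆) Let x ∈ ((D ∩ X) ∩ (D ∩ Y)) ∪ (X ∩ D). Then either x ∈ X ∩ D and x ∉ Y; or x ∈ X ∩ Y ∩ D. In each case x ∈ ((D ∩ X) ∖ (D ∩ Y)) ∪ (X ∩ D), so ((D ∩ X) ∩ (D ∩ Y)) ∪ (X ∩ D) ⊆ ((D ∩ X) ∖ (D ∩ Y)) ∪ (X ∩ D).

Both inclusions hold.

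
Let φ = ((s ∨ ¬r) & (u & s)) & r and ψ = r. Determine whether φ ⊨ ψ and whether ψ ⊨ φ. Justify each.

Forward direction. Assume the antecedent. If r is true, r reduces to true regardless of the other variables. If r is false, the antecedent cannot hold. Either way r holds.

Converse. This fails. Under r = T, u = F, s = F, the left side is false but the right side is true.

The forward direction holds; the converse fails.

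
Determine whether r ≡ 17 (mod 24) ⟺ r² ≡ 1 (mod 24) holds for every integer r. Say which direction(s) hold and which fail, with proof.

(⇒) Suppose r ≡ 17 (mod 24). Write r = 24j + 17. Then (24j + 17)² = 576j² + 816j + 289 = 24(24j² + 34j + 12) + 1, so r² ≡ 1 (mod 24).

(⇐) This fails: take r = 1. Then 1² = 1 ≡ 1 (mod 24), yet 1 ≡ 1 (mod 24), not 17.

Only the forward implication holds.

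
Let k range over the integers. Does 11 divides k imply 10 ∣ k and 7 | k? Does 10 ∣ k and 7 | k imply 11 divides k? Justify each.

(⟹) This fails: take k = 11. Certainly 11 ∣ 11, but 10 ∤ 11.

(⟸) This fails: take k = 70. Both 10 ∣ 70 and 7 ∣ 70, yet 70 is not a multiple of 11 (since 70 = 6·11 + 4), so 11 ∤ 70.

Neither direction holds.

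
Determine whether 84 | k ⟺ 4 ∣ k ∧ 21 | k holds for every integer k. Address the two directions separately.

Forward direction. If 84 ∣ k, write k = 84q. Since 84 = 21·4, k = 4·(21q), so 4 ∣ k; and since 84 = 4·21, k = 21·(4q), so 21 ∣ k.

Converse. Suppose 4 ∣ k and 21 ∣ k. Any common multiple of 4 and 21 is a multiple of their lcm; here gcd(4, 21) = 1, so lcm(4, 21) = 4·21 = 84, so 84 ∣ k.

The biconditional holds.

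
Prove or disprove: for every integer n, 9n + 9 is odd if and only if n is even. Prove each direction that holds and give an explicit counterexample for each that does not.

(⟹) Suppose 9n + 9 is odd. Since 9 is odd, 9n and n have the same parity, so 9n + 9 ≡ n + 9 (mod 2). As 9 is odd, 9n + 9 is odd exactly when n is even. Thus n is even.

(⟸) Conversely, suppose n is even; write n = 2j. Then 9n + 9 = 9·(2j) + 9 = 2·9j + 9, which is odd.

Both implications hold.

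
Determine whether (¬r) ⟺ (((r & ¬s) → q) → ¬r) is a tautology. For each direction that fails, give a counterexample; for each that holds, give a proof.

Not equivalent: only (⇒) holds.

(→) Assume the antecedent. If q is true, the antecedent forces (q = T, s = F, r = F) or (q = T, s = T, r = F), and ((r & ¬s) → q) → ¬r holds there. If q is false, the antecedent forces (q = F, s = F, r = F) or (q = F, s = T, r = F), and ((r & ¬s) → q) → ¬r holds there. Either way ((r & ¬s) → q) → ¬r holds.

(←) This fails. Under q = F, s = F, r = T, the left side is false but the right side is true.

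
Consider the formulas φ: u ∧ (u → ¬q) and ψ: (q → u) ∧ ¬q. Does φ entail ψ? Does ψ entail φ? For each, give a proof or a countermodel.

[⇒] Assume the antecedent. If q is true, the antecedent cannot hold. If q is false, (q → u) ∧ ¬q reduces to true regardless of the other variables. Either way (q → u) ∧ ¬q holds.

[⇐] This fails. Under q = F, u = F, the left side is false but the right side is true.

Not equivalent: only (⇒) holds.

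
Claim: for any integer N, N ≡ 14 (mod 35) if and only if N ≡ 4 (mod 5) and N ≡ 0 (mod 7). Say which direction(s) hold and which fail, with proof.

(⟹) Suppose N ≡ 14 (mod 35); write N = 35j + 14. Since 5 ∣ 35, reducing mod 5 gives N ≡ 14 ≡ 4 (mod 5); since 7 ∣ 35, reducing mod 7 gives N ≡ 14 ≡ 0 (mod 7).

(⟸) Conversely, if N ≡ 4 (mod 5) and N ≡ 0 (mod 7), then by the Chinese remainder theorem N ≡ 14 (mod 35). This is exactly N ≡ 14 (mod 35).

The biconditional holds.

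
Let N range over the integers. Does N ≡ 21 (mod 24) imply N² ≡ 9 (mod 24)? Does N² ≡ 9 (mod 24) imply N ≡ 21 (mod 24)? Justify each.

Forward direction. Suppose N ≡ 21 (mod 24). Write N = 24j + 21. Then (24j + 21)² = 576j² + 1008j + 441 = 24(24j² + 42j + 18) + 9, so N² ≡ 9 (mod 24).

Converse. This fails: take N = 3. Then 3² = 9 ≡ 9 (mod 24), yet 3 ≡ 3 (mod 24), not 21.

The forward direction holds; the converse fails.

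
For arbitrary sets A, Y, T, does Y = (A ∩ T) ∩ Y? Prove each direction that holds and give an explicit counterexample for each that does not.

The sets are not equal: only the reverse inclusion holds.

(⟸) Let x ∈ (A ∩ T) ∩ Y. Then x ∈ A ∩ Y ∩ T, from which x ∈ Y.

(⟹) This inclusion fails. Take A = ∅, Y = {1}, T = ∅; then 1 ∈ Y but 1 ∉ (A ∩ T) ∩ Y.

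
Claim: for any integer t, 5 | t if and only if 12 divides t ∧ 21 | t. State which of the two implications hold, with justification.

(⟹) This fails: take t = 5. Certainly 5 ∣ 5, but 12 ∤ 5.

(⟸) This fails: take t = 84. Both 12 ∣ 84 and 21 ∣ 84, yet 84 is not a multiple of 5 (since 84 = 16·5 + 4), so 5 ∤ 84.

Both directions fail.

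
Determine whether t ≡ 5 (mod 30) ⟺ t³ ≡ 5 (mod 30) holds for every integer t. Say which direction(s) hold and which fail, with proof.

(⟹) Suppose t ≡ 5 (mod 30). Write t = 30j + 5. Then (30j + 5)³ = 27000j³ + 13500j² + 2250j + 125 = 30(900j³ + 450j² + 75j + 4) + 5, so t³ ≡ 5 (mod 30).

(⟸) Conversely, suppose t³ ≡ 5 (mod 30). The only residue r in {0, …, 29} with r³ ≡ 5 (mod 30) is r = 5, so t ≡ 5 (mod 30).

Both implications hold.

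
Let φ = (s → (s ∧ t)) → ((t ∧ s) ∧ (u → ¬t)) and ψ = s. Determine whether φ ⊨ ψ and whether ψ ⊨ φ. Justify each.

Forward direction. Assume the antecedent. If s is true, s reduces to true regardless of the other variables. If s is false, the antecedent cannot hold. Either way s holds.

Converse. This fails. Under s = T, t = T, u = T, the left side is false but the right side is true.

The forward direction holds; the converse fails.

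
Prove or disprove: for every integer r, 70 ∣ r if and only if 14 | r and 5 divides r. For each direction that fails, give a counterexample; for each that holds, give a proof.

Equivalent; both directions hold.

[⇒] If 70 ∣ r, write r = 70q. Since 70 = 5·14, r = 14·(5q), so 14 ∣ r; and since 70 = 14·5, r = 5·(14q), so 5 ∣ r.

[⇐] Suppose 14 ∣ r and 5 ∣ r. Any common multiple of 14 and 5 is a multiple of their lcm; here gcd(14, 5) = 1, so lcm(14, 5) = 14·5 = 70, so 70 ∣ r.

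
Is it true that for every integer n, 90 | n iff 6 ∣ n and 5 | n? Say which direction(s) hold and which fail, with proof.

Forward direction. If 90 ∣ n, write n = 90q. Since 90 = 15·6, n = 6·(15q), so 6 ∣ n; and since 90 = 18·5, n = 5·(18q), so 5 ∣ n.

Converse. This fails: take n = 30. Both 6 ∣ 30 and 5 ∣ 30, yet 30 is not a multiple of 90 (since 30 = 0·90 + 30), so 90 ∤ 30.

(⇒) holds; (⇐) fails.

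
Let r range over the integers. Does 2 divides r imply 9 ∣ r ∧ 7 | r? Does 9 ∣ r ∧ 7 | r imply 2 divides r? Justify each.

Forward direction. This fails: take r = 2. Certainly 2 ∣ 2, but 9 ∤ 2.

Converse. This fails: take r = 63. Both 9 ∣ 63 and 7 ∣ 63, yet 63 is not a multiple of 2 (since 63 = 31·2 + 1), so 2 ∤ 63.

Neither direction holds.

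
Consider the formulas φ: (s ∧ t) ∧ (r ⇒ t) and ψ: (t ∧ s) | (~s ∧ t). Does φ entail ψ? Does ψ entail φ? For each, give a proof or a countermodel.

(⟹) Assume the antecedent. If t is true, (t ∧ s) | (~s ∧ t) reduces to true regardless of the other variables. If t is false, the antecedent cannot hold. Either way (t ∧ s) | (~s ∧ t) holds.

(⟸) This fails. Under t = T, s = F, r = F, the left side is false but the right side is true.

(⇒) holds; (⇐) fails.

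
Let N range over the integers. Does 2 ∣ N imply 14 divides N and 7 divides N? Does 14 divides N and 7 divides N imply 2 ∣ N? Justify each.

(⟹) This fails: take N = 2. Certainly 2 ∣ 2, but 14 ∤ 2.

(⟸) Suppose 14 ∣ N and 7 ∣ N. Any common multiple of 14 and 7 is a multiple of their lcm; here lcm(14, 7) = 14·7/gcd(14, 7) = 98/7 = 14, so 14 ∣ N. Since 2 ∣ 14, it follows that 2 ∣ N.

(⇒) fails; (⇐) holds.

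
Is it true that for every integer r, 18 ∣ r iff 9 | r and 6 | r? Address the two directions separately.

The biconditional holds.

Forward direction. If 18 ∣ r, write r = 18q. Since 18 = 2·9, r = 9·(2q), so 9 ∣ r; and since 18 = 3·6, r = 6·(3q), so 6 ∣ r.

Converse. Suppose 9 ∣ r and 6 ∣ r. Any common multiple of 9 and 6 is a multiple of their lcm; here lcm(9, 6) = 9·6/gcd(9, 6) = 54/3 = 18, so 18 ∣ r.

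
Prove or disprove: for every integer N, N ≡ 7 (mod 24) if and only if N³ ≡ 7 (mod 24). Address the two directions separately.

Both directions hold.

(⇐) Suppose N³ ≡ 7 (mod 24). The only residue r in {0, …, 23} with r³ ≡ 7 (mod 24) is r = 7, so N ≡ 7 (mod 24).

(⇒) Suppose N ≡ 7 (mod 24). Write N = 24j + 7. Then (24j + 7)³ = 13824j³ + 12096j² + 3528j + 343 = 24(576j³ + 504j² + 147j + 14) + 7, so N³ ≡ 7 (mod 24).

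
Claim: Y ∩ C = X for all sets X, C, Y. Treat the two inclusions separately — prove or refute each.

Both inclusions fail.

(⊆) This inclusion fails. Take X = ∅, C = {1}, Y = {1}; then 1 ∈ Y ∩ C but 1 ∉ X.

(⊇) This inclusion fails. Take X = {1}, C = ∅, Y = ∅; then 1 ∈ X but 1 ∉ Y ∩ C.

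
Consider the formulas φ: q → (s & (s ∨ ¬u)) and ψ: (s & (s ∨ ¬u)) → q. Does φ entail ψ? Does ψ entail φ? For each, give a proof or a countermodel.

[⇒] This fails. Under u = F, q = F, s = T, the left side is true but the right side is false.

[⇐] This fails. Under u = F, q = T, s = F, the left side is false but the right side is true.

Both directions fail.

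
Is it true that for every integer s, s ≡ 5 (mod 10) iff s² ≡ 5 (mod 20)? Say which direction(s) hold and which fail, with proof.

Both directions hold; the statement is true.

(←) The residues r modulo 20 with r² ≡ 5 (mod 20) are exactly {5, 15}, and each is ≡ 5 (mod 10).

(→) Suppose s ≡ 5 (mod 10). Working modulo 20, s ∈ {5, 15}; for each such r, r² ≡ 5 (mod 20).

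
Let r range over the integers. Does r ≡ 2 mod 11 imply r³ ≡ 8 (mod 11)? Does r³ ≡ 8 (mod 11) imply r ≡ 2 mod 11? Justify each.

Both implications hold.

(⇐) For the converse, argue contrapositively. If r ≢ 2 (mod 11), then r is congruent to one of 0, 1, 3, 4, 5, 6, 7, 8, 9, 10 modulo 11, and these give r³ ≡ 0, 1, 5, 9, 4, 7, 2, 6, 3, 10 respectively — never 8.

(⇒) Suppose r ≡ 2 mod 11. Write r = 11j + 2. Then (11j + 2)³ = 1331j³ + 726j² + 132j + 8 = 11(121j³ + 66j² + 12j) + 8, so r³ ≡ 8 (mod 11).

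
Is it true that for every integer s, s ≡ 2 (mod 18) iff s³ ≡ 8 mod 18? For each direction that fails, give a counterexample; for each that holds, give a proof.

Not equivalent: only (⇒) holds.

(⇒) Suppose s ≡ 2 (mod 18). Write s = 18j + 2. Then (18j + 2)³ = 5832j³ + 1944j² + 216j + 8 = 18(324j³ + 108j² + 12j) + 8, so s³ ≡ 8 (mod 18).

(⇐) This fails: take s = 8. Then 8³ = 512 ≡ 8 (mod 18), yet 8 ≡ 8 (mod 18), not 2.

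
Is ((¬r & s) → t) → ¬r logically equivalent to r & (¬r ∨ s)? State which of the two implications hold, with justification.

(⇒) This fails. Under t = F, r = F, s = F, the left side is true but the right side is false.

(⇐) This fails. Under t = F, r = T, s = T, the left side is false but the right side is true.

Neither implication holds.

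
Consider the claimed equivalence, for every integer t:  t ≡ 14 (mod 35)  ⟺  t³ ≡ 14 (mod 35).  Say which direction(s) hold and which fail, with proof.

Both directions hold.

(⇒) Suppose t ≡ 14 (mod 35). Write t = 35j + 14. Then (35j + 14)³ = 42875j³ + 51450j² + 20580j + 2744 = 35(1225j³ + 1470j² + 588j + 78) + 14, so t³ ≡ 14 (mod 35).

(⇐) Conversely, suppose t³ ≡ 14 (mod 35). The only residue r in {0, …, 34} with r³ ≡ 14 (mod 35) is r = 14, so t ≡ 14 (mod 35).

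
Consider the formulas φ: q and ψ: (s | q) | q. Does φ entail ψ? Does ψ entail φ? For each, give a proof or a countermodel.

Only the forward implication holds.

[⇒] Assume the antecedent. If s is true, (s | q) | q reduces to true regardless of the other variables. If s is false, the antecedent forces (s = F, q = T), and (s | q) | q holds there. Either way (s | q) | q holds.

[⇐] This fails. Under s = T, q = F, the left side is false but the right side is true.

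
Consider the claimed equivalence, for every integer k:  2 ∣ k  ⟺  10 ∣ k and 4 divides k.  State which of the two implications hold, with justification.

Only the reverse direction holds.

(⟹) This fails: take k = 2. Certainly 2 ∣ 2, but 10 ∤ 2.

(⟸) Suppose 10 ∣ k and 4 ∣ k. Any common multiple of 10 and 4 is a multiple of their lcm; here lcm(10, 4) = 10·4/gcd(10, 4) = 40/2 = 20, so 20 ∣ k. Since 2 ∣ 20, it follows that 2 ∣ k.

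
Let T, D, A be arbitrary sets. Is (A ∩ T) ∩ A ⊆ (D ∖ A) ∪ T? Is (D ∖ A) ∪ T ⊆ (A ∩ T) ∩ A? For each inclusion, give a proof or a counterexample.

Only the forward inclusion holds.

(⊇) This inclusion fails. Take T = {1}, D = ∅, A = ∅; then 1 ∈ (D ∖ A) ∪ T but 1 ∉ (A ∩ T) ∩ A.

(⊆) Let x ∈ (A ∩ T) ∩ A. Then either x ∈ T ∩ A and x ∉ D; or x ∈ T ∩ D ∩ A. In each case x ∈ (D ∖ A) ∪ T, so (A ∩ T) ∩ A ⊆ (D ∖ A) ∪ T.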